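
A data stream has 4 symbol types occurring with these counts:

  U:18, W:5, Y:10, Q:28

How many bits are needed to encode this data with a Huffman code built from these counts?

109

Greedily combine the two least-frequent nodes:
W(5) + Y(10) → 15
15 + U(18) → 33
Q(28) + 33 → 61
Total encoded bits = sum of merged weights = 15 + 33 + 61 = 109.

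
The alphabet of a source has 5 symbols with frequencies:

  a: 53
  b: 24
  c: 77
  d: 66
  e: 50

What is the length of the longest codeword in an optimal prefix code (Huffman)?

Merge the two lowest-weight nodes at each step:
b(24) + e(50) → 74
a(53) + d(66) → 119
74 + c(77) → 151
119 + 151 → 270
The rarest symbols sit at the bottom; the longest codeword is 3 bits.

3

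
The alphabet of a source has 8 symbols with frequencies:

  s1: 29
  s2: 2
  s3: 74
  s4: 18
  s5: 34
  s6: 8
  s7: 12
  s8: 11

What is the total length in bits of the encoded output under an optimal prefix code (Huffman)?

Greedily combine the two least-frequent nodes:
merge s2(2) and s6(8): 10
merge 10 and s8(11): 21
merge s7(12) and s4(18): 30
merge 21 and s1(29): 50
merge 30 and s5(34): 64
merge 50 and 64: 114
merge s3(74) and 114: 188
Total encoded bits = sum of merged weights = 10 + 21 + 30 + 50 + 64 + 114 + 188 = 477.

477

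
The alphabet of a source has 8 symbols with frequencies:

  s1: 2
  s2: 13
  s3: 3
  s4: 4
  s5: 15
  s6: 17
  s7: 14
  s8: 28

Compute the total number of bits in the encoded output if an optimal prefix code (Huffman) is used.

257

Greedily combine the two least-frequent nodes:
s1(2) + s3(3) → 5
s4(4) + 5 → 9
9 + s2(13) → 22
s7(14) + s5(15) → 29
s6(17) + 22 → 39
s8(28) + 29 → 57
39 + 57 → 96
Each symbol's bit-cost is frequency × depth; summing gives 257 bits (equivalently 5 + 9 + 22 + 29 + 39 + 57 + 96).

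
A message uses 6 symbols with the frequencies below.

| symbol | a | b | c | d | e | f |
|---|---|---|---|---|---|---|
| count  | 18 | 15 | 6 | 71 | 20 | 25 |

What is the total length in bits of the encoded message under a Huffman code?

344

Greedily combine the two least-frequent nodes:
combine c(6), b(15) → 21
combine a(18), e(20) → 38
combine 21, f(25) → 46
combine 38, 46 → 84
combine d(71), 84 → 155
Each symbol's bit-cost is frequency × depth; summing gives 344 bits (equivalently 21 + 38 + 46 + 84 + 155).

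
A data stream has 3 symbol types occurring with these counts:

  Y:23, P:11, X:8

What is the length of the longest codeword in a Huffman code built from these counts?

Merge the two lowest-weight nodes at each step:
merge X(8) and P(11): 19
merge 19 and Y(23): 42
The first pair merged (X, P) ends up deepest, at depth 2.

2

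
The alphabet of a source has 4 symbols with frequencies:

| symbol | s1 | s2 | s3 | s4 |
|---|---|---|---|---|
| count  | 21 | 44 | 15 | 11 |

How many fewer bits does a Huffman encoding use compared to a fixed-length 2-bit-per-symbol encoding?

Fixed-length: 2 bits × 91 symbols = 182 bits.
Huffman merges:
combine s4(11), s3(15) → 26
combine s1(21), 26 → 47
combine s2(44), 47 → 91
Huffman total = 26 + 47 + 91 = 164 bits.
Saving = 182 − 164 = 18 bits.

18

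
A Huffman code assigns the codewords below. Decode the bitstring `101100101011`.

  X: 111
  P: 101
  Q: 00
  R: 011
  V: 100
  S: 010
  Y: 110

Read left to right; each codeword is recognised as soon as it completes (prefix code):
  101→P | 100→V | 101→P | 011→R
Decoded message: PVPR

PVPR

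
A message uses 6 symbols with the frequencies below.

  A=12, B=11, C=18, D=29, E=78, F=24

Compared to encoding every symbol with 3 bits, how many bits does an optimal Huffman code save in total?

Fixed-length: 3 bits × 172 symbols = 516 bits.
Huffman merges:
combine B(11), A(12) → 23
combine C(18), 23 → 41
combine F(24), D(29) → 53
combine 41, 53 → 94
combine E(78), 94 → 172
Huffman total = 23 + 41 + 53 + 94 + 172 = 383 bits.
Saving = 516 − 383 = 133 bits.

133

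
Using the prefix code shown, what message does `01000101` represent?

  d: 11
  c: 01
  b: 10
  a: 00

Read left to right; each codeword is recognised as soon as it completes (prefix code):
  01→c | 00→a | 01→c | 01→c
Decoded message: cacc

cacc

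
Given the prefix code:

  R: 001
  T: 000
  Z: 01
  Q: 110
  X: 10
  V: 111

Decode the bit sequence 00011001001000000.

TQZRTT

Read left to right; each codeword is recognised as soon as it completes (prefix code):
  000→T | 110→Q | 01→Z | 001→R | 000→T | 000→T
Decoded message: TQZRTT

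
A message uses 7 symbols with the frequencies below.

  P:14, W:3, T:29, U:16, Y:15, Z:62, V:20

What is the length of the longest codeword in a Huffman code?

4

Merge the two lowest-weight nodes at each step:
combine W(3), P(14) → 17
combine Y(15), U(16) → 31
combine 17, V(20) → 37
combine T(29), 31 → 60
combine 37, 60 → 97
combine Z(62), 97 → 159
Maximum depth reached is 4.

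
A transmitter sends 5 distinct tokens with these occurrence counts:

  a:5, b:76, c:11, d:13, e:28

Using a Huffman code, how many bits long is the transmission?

235

Merge the two smallest weights repeatedly:
a(5) + c(11) → 16
d(13) + 16 → 29
e(28) + 29 → 57
57 + b(76) → 133
Total encoded bits = sum of merged weights = 16 + 29 + 57 + 133 = 235.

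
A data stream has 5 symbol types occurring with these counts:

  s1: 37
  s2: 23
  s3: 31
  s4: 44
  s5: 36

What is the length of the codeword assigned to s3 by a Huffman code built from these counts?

3

Huffman merges, smallest pair first:
combine s2(23), s3(31) → 54
combine s5(36), s1(37) → 73
combine s4(44), 54 → 98
combine 73, 98 → 171
The subtree containing s3 is merged 3 times, so code length = 3.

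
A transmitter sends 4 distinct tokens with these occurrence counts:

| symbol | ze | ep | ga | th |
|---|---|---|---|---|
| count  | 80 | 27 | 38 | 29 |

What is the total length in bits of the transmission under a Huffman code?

324

Build the Huffman tree bottom-up:
ep(27) + th(29) → 56
ga(38) + 56 → 94
ze(80) + 94 → 174
Each symbol's bit-cost is frequency × depth; summing gives 324 bits (equivalently 56 + 94 + 174).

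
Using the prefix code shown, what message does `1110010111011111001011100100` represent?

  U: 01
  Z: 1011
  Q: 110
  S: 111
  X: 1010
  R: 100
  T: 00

STZZSTZRR

Read left to right; each codeword is recognised as soon as it completes (prefix code):
  111→S | 00→T | 1011→Z | 1011→Z | 111→S | 00→T | 1011→Z | 100→R | 100→R
Decoded message: STZZSTZRR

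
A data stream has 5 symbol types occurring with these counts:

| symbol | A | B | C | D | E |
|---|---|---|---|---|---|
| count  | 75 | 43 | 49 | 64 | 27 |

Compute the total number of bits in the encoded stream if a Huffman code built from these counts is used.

Build the Huffman tree bottom-up:
combine E(27), B(43) → 70
combine C(49), D(64) → 113
combine 70, A(75) → 145
combine 113, 145 → 258
The encoded length is the sum of every internal node's weight: 70 + 113 + 145 + 258 = 586 bits.

586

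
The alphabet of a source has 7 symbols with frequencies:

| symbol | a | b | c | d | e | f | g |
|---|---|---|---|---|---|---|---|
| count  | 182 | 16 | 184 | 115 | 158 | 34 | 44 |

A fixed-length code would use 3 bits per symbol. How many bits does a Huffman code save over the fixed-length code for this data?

380

Fixed-length: 3 bits × 733 symbols = 2199 bits.
Huffman merges:
merge b(16) and f(34): 50
merge g(44) and 50: 94
merge 94 and d(115): 209
merge e(158) and a(182): 340
merge c(184) and 209: 393
merge 340 and 393: 733
Huffman total = 50 + 94 + 209 + 340 + 393 + 733 = 1819 bits.
Saving = 2199 − 1819 = 380 bits.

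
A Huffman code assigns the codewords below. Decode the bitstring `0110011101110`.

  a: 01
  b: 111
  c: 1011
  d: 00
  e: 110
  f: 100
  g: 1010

Read left to right; each codeword is recognised as soon as it completes (prefix code):
  01→a | 100→f | 111→b | 01→a | 110→e
Decoded message: afbae

afbae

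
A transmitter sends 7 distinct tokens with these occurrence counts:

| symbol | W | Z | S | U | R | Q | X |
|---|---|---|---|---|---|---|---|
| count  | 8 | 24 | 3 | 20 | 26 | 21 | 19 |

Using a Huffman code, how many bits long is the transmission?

Merge the two smallest weights repeatedly:
combine S(3), W(8) → 11
combine 11, X(19) → 30
combine U(20), Q(21) → 41
combine Z(24), R(26) → 50
combine 30, 41 → 71
combine 50, 71 → 121
The encoded length is the sum of every internal node's weight: 11 + 30 + 41 + 50 + 71 + 121 = 324 bits.

324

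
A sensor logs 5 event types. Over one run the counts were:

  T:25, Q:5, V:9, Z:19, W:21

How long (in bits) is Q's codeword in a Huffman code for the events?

3

Huffman merges, smallest pair first:
merge Q(5) and V(9): 14
merge 14 and Z(19): 33
merge W(21) and T(25): 46
merge 33 and 46: 79
Q's leaf is at depth 3, giving a 3-bit codeword.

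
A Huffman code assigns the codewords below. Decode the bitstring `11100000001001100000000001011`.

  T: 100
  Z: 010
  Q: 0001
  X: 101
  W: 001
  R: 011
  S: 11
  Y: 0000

STYZRYYWR

Read left to right; each codeword is recognised as soon as it completes (prefix code):
  11→S | 100→T | 0000→Y | 010→Z | 011→R | 0000→Y | 0000→Y | 001→W | 011→R
Decoded message: STYZRYYWR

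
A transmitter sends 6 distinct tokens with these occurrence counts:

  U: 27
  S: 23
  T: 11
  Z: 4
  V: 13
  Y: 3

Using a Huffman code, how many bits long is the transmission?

Greedily combine the two least-frequent nodes:
merge Y(3) and Z(4): 7
merge 7 and T(11): 18
merge V(13) and 18: 31
merge S(23) and U(27): 50
merge 31 and 50: 81
Each symbol's bit-cost is frequency × depth; summing gives 187 bits (equivalently 7 + 18 + 31 + 50 + 81).

187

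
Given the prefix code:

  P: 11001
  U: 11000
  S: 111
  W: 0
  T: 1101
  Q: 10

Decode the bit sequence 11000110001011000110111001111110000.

UUQUTPSUW

Read left to right; each codeword is recognised as soon as it completes (prefix code):
  11000→U | 11000→U | 10→Q | 11000→U | 1101→T | 11001→P | 111→S | 11000→U | 0→W
Decoded message: UUQUTPSUW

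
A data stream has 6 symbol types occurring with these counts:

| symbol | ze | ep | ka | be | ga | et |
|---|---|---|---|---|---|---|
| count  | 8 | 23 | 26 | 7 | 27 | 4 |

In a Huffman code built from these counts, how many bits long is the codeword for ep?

Repeatedly merge the two smallest:
combine et(4), be(7) → 11
combine ze(8), 11 → 19
combine 19, ep(23) → 42
combine ka(26), ga(27) → 53
combine 42, 53 → 95
ep's leaf is at depth 2, giving a 2-bit codeword.

2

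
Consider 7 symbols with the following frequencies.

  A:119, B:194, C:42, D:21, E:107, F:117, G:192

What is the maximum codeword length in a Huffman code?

4

Merge the two lowest-weight nodes at each step:
merge D(21) and C(42): 63
merge 63 and E(107): 170
merge F(117) and A(119): 236
merge 170 and G(192): 362
merge B(194) and 236: 430
merge 362 and 430: 792
The rarest symbols sit at the bottom; the longest codeword is 4 bits.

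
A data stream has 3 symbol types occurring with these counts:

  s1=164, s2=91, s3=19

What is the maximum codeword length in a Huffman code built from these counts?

2

Merge the two lowest-weight nodes at each step:
merge s3(19) and s2(91): 110
merge 110 and s1(164): 274
The first pair merged (s3, s2) ends up deepest, at depth 2.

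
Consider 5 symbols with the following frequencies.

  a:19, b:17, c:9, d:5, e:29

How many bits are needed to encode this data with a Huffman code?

172

Merge the two smallest weights repeatedly:
merge d(5) and c(9): 14
merge 14 and b(17): 31
merge a(19) and e(29): 48
merge 31 and 48: 79
Total encoded bits = sum of merged weights = 14 + 31 + 48 + 79 = 172.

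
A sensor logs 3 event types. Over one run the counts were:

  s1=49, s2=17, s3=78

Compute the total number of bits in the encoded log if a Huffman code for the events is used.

210

Greedily combine the two least-frequent nodes:
merge s2(17) and s1(49): 66
merge 66 and s3(78): 144
The encoded length is the sum of every internal node's weight: 66 + 144 = 210 bits.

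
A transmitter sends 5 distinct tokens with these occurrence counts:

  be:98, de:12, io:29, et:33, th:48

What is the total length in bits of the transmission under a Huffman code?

Greedily combine the two least-frequent nodes:
de(12) + io(29) → 41
et(33) + 41 → 74
th(48) + 74 → 122
be(98) + 122 → 220
The encoded length is the sum of every internal node's weight: 41 + 74 + 122 + 220 = 457 bits.

457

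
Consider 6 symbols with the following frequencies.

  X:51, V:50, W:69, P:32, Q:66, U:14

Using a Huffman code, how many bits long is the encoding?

706

Build the Huffman tree bottom-up:
combine U(14), P(32) → 46
combine 46, V(50) → 96
combine X(51), Q(66) → 117
combine W(69), 96 → 165
combine 117, 165 → 282
Each symbol's bit-cost is frequency × depth; summing gives 706 bits (equivalently 46 + 96 + 117 + 165 + 282).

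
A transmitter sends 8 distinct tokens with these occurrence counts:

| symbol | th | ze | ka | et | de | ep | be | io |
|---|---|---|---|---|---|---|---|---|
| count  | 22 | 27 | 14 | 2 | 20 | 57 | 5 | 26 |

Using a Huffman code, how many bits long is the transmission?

Build the Huffman tree bottom-up:
et(2) + be(5) → 7
7 + ka(14) → 21
de(20) + 21 → 41
th(22) + io(26) → 48
ze(27) + 41 → 68
48 + ep(57) → 105
68 + 105 → 173
Each symbol's bit-cost is frequency × depth; summing gives 463 bits (equivalently 7 + 21 + 41 + 48 + 68 + 105 + 173).

463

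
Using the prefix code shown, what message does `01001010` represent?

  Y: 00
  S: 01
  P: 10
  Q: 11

SYPP

Read left to right; each codeword is recognised as soon as it completes (prefix code):
  01→S | 00→Y | 10→P | 10→P
Decoded message: SYPP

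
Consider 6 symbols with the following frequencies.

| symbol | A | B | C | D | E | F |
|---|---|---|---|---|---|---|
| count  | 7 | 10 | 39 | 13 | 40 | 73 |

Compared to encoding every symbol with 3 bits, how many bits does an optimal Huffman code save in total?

Fixed-length: 3 bits × 182 symbols = 546 bits.
Huffman merges:
A(7) + B(10) → 17
D(13) + 17 → 30
30 + C(39) → 69
E(40) + 69 → 109
F(73) + 109 → 182
Huffman total = 17 + 30 + 69 + 109 + 182 = 407 bits.
Saving = 546 − 407 = 139 bits.

139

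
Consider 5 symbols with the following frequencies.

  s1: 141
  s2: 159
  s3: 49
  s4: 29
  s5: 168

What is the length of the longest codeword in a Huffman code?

Merge the two lowest-weight nodes at each step:
merge s4(29) and s3(49): 78
merge 78 and s1(141): 219
merge s2(159) and s5(168): 327
merge 219 and 327: 546
The first pair merged (s4, s3) ends up deepest, at depth 3.

3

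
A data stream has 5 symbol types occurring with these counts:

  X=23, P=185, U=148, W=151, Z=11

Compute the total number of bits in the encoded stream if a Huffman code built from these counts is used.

Build the Huffman tree bottom-up:
merge Z(11) and X(23): 34
merge 34 and U(148): 182
merge W(151) and 182: 333
merge P(185) and 333: 518
Each symbol's bit-cost is frequency × depth; summing gives 1067 bits (equivalently 34 + 182 + 333 + 518).

1067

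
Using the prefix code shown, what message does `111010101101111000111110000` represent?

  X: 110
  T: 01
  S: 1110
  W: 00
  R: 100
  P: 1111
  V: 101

SVTVSWPRW

Read left to right; each codeword is recognised as soon as it completes (prefix code):
  1110→S | 101→V | 01→T | 101→V | 1110→S | 00→W | 1111→P | 100→R | 00→W
Decoded message: SVTVSWPRW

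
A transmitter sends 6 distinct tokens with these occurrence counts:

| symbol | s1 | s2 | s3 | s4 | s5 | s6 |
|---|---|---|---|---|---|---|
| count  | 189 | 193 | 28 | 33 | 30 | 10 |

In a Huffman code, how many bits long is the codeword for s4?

Build the tree from the bottom:
s6(10) + s3(28) → 38
s5(30) + s4(33) → 63
38 + 63 → 101
101 + s1(189) → 290
s2(193) + 290 → 483
s4's leaf is at depth 4, giving a 4-bit codeword.

4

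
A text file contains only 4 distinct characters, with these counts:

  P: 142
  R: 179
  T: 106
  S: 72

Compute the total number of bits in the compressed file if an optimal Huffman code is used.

997

Build the Huffman tree bottom-up:
S(72) + T(106) → 178
P(142) + 178 → 320
R(179) + 320 → 499
The encoded length is the sum of every internal node's weight: 178 + 320 + 499 = 997 bits.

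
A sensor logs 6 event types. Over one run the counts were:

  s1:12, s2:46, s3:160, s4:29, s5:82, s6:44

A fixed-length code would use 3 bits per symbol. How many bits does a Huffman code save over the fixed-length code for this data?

Fixed-length: 3 bits × 373 symbols = 1119 bits.
Huffman merges:
merge s1(12) and s4(29): 41
merge 41 and s6(44): 85
merge s2(46) and s5(82): 128
merge 85 and 128: 213
merge s3(160) and 213: 373
Huffman total = 41 + 85 + 128 + 213 + 373 = 840 bits.
Saving = 1119 − 840 = 279 bits.

279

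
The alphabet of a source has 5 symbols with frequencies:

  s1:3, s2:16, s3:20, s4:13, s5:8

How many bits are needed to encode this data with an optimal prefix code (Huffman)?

131

Greedily combine the two least-frequent nodes:
merge s1(3) and s5(8): 11
merge 11 and s4(13): 24
merge s2(16) and s3(20): 36
merge 24 and 36: 60
Each symbol's bit-cost is frequency × depth; summing gives 131 bits (equivalently 11 + 24 + 36 + 60).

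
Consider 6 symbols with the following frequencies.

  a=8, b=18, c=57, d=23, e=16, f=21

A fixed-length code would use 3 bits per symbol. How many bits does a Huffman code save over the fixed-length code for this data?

Fixed-length: 3 bits × 143 symbols = 429 bits.
Huffman merges:
merge a(8) and e(16): 24
merge b(18) and f(21): 39
merge d(23) and 24: 47
merge 39 and 47: 86
merge c(57) and 86: 143
Huffman total = 24 + 39 + 47 + 86 + 143 = 339 bits.
Saving = 429 − 339 = 90 bits.

90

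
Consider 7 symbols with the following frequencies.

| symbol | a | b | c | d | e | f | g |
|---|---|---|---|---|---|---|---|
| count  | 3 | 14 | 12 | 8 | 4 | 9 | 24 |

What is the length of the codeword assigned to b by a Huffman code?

2

Repeatedly merge the two smallest:
merge a(3) and e(4): 7
merge 7 and d(8): 15
merge f(9) and c(12): 21
merge b(14) and 15: 29
merge 21 and g(24): 45
merge 29 and 45: 74
b sits 2 levels below the root, so its codeword is 2 bits.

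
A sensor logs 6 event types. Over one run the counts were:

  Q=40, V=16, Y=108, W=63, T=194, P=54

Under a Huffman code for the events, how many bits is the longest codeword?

Merge the two lowest-weight nodes at each step:
V(16) + Q(40) → 56
P(54) + 56 → 110
W(63) + Y(108) → 171
110 + 171 → 281
T(194) + 281 → 475
The first pair merged (V, Q) ends up deepest, at depth 4.

4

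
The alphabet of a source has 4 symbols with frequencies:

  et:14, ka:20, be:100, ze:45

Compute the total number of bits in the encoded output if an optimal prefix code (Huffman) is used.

Merge the two smallest weights repeatedly:
et(14) + ka(20) → 34
34 + ze(45) → 79
79 + be(100) → 179
Each symbol's bit-cost is frequency × depth; summing gives 292 bits (equivalently 34 + 79 + 179).

292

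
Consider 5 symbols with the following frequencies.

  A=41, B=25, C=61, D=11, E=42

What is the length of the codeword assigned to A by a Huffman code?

Build the tree from the bottom:
merge D(11) and B(25): 36
merge 36 and A(41): 77
merge E(42) and C(61): 103
merge 77 and 103: 180
The subtree containing A is merged 2 times, so code length = 2.

2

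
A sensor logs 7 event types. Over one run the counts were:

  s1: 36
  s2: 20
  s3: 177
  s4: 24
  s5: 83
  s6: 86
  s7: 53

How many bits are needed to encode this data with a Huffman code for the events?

1207

Greedily combine the two least-frequent nodes:
merge s2(20) and s4(24): 44
merge s1(36) and 44: 80
merge s7(53) and 80: 133
merge s5(83) and s6(86): 169
merge 133 and 169: 302
merge s3(177) and 302: 479
Total encoded bits = sum of merged weights = 44 + 80 + 133 + 169 + 302 + 479 = 1207.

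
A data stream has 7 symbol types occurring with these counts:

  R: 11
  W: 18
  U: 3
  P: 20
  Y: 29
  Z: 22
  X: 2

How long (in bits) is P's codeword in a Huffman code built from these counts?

2

Repeatedly merge the two smallest:
X(2) + U(3) → 5
5 + R(11) → 16
16 + W(18) → 34
P(20) + Z(22) → 42
Y(29) + 34 → 63
42 + 63 → 105
The subtree containing P is merged 2 times, so code length = 2.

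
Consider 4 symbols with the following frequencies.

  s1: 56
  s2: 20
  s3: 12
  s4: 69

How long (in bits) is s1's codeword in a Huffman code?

Build the tree from the bottom:
s3(12) + s2(20) → 32
32 + s1(56) → 88
s4(69) + 88 → 157
s1's leaf is at depth 2, giving a 2-bit codeword.

2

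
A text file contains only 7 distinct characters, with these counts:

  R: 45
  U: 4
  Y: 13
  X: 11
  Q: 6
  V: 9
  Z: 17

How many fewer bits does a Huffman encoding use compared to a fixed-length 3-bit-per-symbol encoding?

Fixed-length: 3 bits × 105 symbols = 315 bits.
Huffman merges:
combine U(4), Q(6) → 10
combine V(9), 10 → 19
combine X(11), Y(13) → 24
combine Z(17), 19 → 36
combine 24, 36 → 60
combine R(45), 60 → 105
Huffman total = 10 + 19 + 24 + 36 + 60 + 105 = 254 bits.
Saving = 315 − 254 = 61 bits.

61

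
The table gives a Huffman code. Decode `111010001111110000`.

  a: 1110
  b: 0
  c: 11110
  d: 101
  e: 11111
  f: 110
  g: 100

agbegbb

Read left to right; each codeword is recognised as soon as it completes (prefix code):
  1110→a | 100→g | 0→b | 11111→e | 100→g | 0→b | 0→b
Decoded message: agbegbb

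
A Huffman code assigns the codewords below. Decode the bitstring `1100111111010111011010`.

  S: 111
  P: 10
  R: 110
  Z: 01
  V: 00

Read left to right; each codeword is recognised as soon as it completes (prefix code):
  110→R | 01→Z | 111→S | 110→R | 10→P | 111→S | 01→Z | 10→P | 10→P
Decoded message: RZSRPSZPP

RZSRPSZPP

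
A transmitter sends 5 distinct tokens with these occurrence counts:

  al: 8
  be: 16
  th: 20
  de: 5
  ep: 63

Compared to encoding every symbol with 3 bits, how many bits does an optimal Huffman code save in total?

Fixed-length: 3 bits × 112 symbols = 336 bits.
Huffman merges:
merge de(5) and al(8): 13
merge 13 and be(16): 29
merge th(20) and 29: 49
merge 49 and ep(63): 112
Huffman total = 13 + 29 + 49 + 112 = 203 bits.
Saving = 336 − 203 = 133 bits.

133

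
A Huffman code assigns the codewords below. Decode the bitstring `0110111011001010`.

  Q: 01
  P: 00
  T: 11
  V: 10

Read left to right; each codeword is recognised as soon as it completes (prefix code):
  01→Q | 10→V | 11→T | 10→V | 11→T | 00→P | 10→V | 10→V
Decoded message: QVTVTPVV

QVTVTPVV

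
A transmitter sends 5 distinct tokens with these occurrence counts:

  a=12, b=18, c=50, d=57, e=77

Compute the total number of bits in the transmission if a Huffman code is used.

458

Greedily combine the two least-frequent nodes:
merge a(12) and b(18): 30
merge 30 and c(50): 80
merge d(57) and e(77): 134
merge 80 and 134: 214
The encoded length is the sum of every internal node's weight: 30 + 80 + 134 + 214 = 458 bits.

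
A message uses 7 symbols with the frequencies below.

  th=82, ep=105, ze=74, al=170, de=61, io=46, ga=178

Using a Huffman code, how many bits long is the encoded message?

Build the Huffman tree bottom-up:
combine io(46), de(61) → 107
combine ze(74), th(82) → 156
combine ep(105), 107 → 212
combine 156, al(170) → 326
combine ga(178), 212 → 390
combine 326, 390 → 716
Total encoded bits = sum of merged weights = 107 + 156 + 212 + 326 + 390 + 716 = 1907.

1907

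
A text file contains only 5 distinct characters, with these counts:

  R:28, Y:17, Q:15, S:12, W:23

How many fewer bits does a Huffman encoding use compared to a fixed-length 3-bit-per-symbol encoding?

Fixed-length: 3 bits × 95 symbols = 285 bits.
Huffman merges:
combine S(12), Q(15) → 27
combine Y(17), W(23) → 40
combine 27, R(28) → 55
combine 40, 55 → 95
Huffman total = 27 + 40 + 55 + 95 = 217 bits.
Saving = 285 − 217 = 68 bits.

68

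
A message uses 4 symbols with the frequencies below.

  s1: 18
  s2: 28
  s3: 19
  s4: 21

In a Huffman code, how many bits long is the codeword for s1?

Huffman merges, smallest pair first:
merge s1(18) and s3(19): 37
merge s4(21) and s2(28): 49
merge 37 and 49: 86
s1's leaf is at depth 2, giving a 2-bit codeword.

2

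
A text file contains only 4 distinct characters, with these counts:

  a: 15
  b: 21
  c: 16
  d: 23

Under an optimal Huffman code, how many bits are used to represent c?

2

Build the tree from the bottom:
a(15) + c(16) → 31
b(21) + d(23) → 44
31 + 44 → 75
c sits 2 levels below the root, so its codeword is 2 bits.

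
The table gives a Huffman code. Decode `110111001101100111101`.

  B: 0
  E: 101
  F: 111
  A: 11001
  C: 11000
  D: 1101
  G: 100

DAEGFE

Read left to right; each codeword is recognised as soon as it completes (prefix code):
  1101→D | 11001→A | 101→E | 100→G | 111→F | 101→E
Decoded message: DAEGFE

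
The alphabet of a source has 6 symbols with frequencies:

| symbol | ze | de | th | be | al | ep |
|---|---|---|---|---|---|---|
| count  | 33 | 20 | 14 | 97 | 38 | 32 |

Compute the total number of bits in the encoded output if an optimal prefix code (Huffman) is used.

Build the Huffman tree bottom-up:
combine th(14), de(20) → 34
combine ep(32), ze(33) → 65
combine 34, al(38) → 72
combine 65, 72 → 137
combine be(97), 137 → 234
The encoded length is the sum of every internal node's weight: 34 + 65 + 72 + 137 + 234 = 542 bits.

542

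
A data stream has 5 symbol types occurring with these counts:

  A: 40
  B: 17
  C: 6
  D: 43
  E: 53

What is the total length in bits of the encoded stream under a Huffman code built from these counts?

341

Build the Huffman tree bottom-up:
merge C(6) and B(17): 23
merge 23 and A(40): 63
merge D(43) and E(53): 96
merge 63 and 96: 159
Total encoded bits = sum of merged weights = 23 + 63 + 96 + 159 = 341.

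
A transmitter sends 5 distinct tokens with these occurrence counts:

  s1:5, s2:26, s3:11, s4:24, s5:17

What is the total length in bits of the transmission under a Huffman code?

Merge the two smallest weights repeatedly:
s1(5) + s3(11) → 16
16 + s5(17) → 33
s4(24) + s2(26) → 50
33 + 50 → 83
Total encoded bits = sum of merged weights = 16 + 33 + 50 + 83 = 182.

182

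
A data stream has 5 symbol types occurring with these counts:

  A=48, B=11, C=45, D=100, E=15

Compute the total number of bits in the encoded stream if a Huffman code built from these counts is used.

Merge the two smallest weights repeatedly:
merge B(11) and E(15): 26
merge 26 and C(45): 71
merge A(48) and 71: 119
merge D(100) and 119: 219
The encoded length is the sum of every internal node's weight: 26 + 71 + 119 + 219 = 435 bits.

435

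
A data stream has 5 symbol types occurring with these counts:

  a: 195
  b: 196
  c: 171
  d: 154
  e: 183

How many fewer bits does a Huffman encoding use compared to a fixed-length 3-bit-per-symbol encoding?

574

Fixed-length: 3 bits × 899 symbols = 2697 bits.
Huffman merges:
merge d(154) and c(171): 325
merge e(183) and a(195): 378
merge b(196) and 325: 521
merge 378 and 521: 899
Huffman total = 325 + 378 + 521 + 899 = 2123 bits.
Saving = 2697 − 2123 = 574 bits.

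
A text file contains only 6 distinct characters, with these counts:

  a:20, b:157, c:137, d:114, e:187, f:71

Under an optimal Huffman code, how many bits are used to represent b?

2

Repeatedly merge the two smallest:
merge a(20) and f(71): 91
merge 91 and d(114): 205
merge c(137) and b(157): 294
merge e(187) and 205: 392
merge 294 and 392: 686
b sits 2 levels below the root, so its codeword is 2 bits.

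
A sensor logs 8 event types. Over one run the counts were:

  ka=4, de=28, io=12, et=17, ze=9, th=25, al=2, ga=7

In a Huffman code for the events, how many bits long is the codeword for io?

3

Huffman merges, smallest pair first:
combine al(2), ka(4) → 6
combine 6, ga(7) → 13
combine ze(9), io(12) → 21
combine 13, et(17) → 30
combine 21, th(25) → 46
combine de(28), 30 → 58
combine 46, 58 → 104
The subtree containing io is merged 3 times, so code length = 3.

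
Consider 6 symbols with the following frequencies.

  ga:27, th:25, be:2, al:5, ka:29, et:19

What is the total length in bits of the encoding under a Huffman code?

247

Greedily combine the two least-frequent nodes:
merge be(2) and al(5): 7
merge 7 and et(19): 26
merge th(25) and 26: 51
merge ga(27) and ka(29): 56
merge 51 and 56: 107
Each symbol's bit-cost is frequency × depth; summing gives 247 bits (equivalently 7 + 26 + 51 + 56 + 107).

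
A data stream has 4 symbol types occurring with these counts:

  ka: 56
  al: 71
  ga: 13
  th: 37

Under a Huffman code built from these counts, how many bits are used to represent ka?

Repeatedly merge the two smallest:
combine ga(13), th(37) → 50
combine 50, ka(56) → 106
combine al(71), 106 → 177
ka sits 2 levels below the root, so its codeword is 2 bits.

2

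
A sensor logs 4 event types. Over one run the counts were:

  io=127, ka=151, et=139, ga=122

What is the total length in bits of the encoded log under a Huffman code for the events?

1078

Merge the two smallest weights repeatedly:
combine ga(122), io(127) → 249
combine et(139), ka(151) → 290
combine 249, 290 → 539
Total encoded bits = sum of merged weights = 249 + 290 + 539 = 1078.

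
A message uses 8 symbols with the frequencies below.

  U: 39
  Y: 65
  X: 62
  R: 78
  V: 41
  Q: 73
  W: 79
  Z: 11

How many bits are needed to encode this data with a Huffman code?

1315

Greedily combine the two least-frequent nodes:
Z(11) + U(39) → 50
V(41) + 50 → 91
X(62) + Y(65) → 127
Q(73) + R(78) → 151
W(79) + 91 → 170
127 + 151 → 278
170 + 278 → 448
Total encoded bits = sum of merged weights = 50 + 91 + 127 + 151 + 170 + 278 + 448 = 1315.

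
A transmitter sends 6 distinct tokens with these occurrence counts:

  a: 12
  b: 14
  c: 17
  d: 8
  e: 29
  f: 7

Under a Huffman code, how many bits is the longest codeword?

Merge the two lowest-weight nodes at each step:
merge f(7) and d(8): 15
merge a(12) and b(14): 26
merge 15 and c(17): 32
merge 26 and e(29): 55
merge 32 and 55: 87
The first pair merged (f, d) ends up deepest, at depth 3.

3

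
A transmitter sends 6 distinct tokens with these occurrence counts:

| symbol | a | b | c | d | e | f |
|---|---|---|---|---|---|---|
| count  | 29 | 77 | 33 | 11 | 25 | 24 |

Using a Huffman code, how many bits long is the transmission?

478

Build the Huffman tree bottom-up:
d(11) + f(24) → 35
e(25) + a(29) → 54
c(33) + 35 → 68
54 + 68 → 122
b(77) + 122 → 199
Total encoded bits = sum of merged weights = 35 + 54 + 68 + 122 + 199 = 478.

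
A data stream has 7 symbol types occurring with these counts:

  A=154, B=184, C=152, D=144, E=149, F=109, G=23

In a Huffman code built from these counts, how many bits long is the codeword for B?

2

Repeatedly merge the two smallest:
combine G(23), F(109) → 132
combine 132, D(144) → 276
combine E(149), C(152) → 301
combine A(154), B(184) → 338
combine 276, 301 → 577
combine 338, 577 → 915
B sits 2 levels below the root, so its codeword is 2 bits.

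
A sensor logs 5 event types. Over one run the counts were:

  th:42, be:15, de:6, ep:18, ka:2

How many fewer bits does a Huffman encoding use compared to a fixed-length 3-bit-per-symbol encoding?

Fixed-length: 3 bits × 83 symbols = 249 bits.
Huffman merges:
ka(2) + de(6) → 8
8 + be(15) → 23
ep(18) + 23 → 41
41 + th(42) → 83
Huffman total = 8 + 23 + 41 + 83 = 155 bits.
Saving = 249 − 155 = 94 bits.

94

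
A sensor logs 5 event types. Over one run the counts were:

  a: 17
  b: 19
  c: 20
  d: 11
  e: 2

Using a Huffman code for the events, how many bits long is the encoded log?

Build the Huffman tree bottom-up:
combine e(2), d(11) → 13
combine 13, a(17) → 30
combine b(19), c(20) → 39
combine 30, 39 → 69
Total encoded bits = sum of merged weights = 13 + 30 + 39 + 69 = 151.

151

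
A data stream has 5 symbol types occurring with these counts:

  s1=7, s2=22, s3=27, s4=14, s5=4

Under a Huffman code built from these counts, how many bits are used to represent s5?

Repeatedly merge the two smallest:
merge s5(4) and s1(7): 11
merge 11 and s4(14): 25
merge s2(22) and 25: 47
merge s3(27) and 47: 74
s5's leaf is at depth 4, giving a 4-bit codeword.

4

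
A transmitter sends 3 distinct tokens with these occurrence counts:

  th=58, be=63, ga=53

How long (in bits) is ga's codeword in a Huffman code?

2

Repeatedly merge the two smallest:
ga(53) + th(58) → 111
be(63) + 111 → 174
ga sits 2 levels below the root, so its codeword is 2 bits.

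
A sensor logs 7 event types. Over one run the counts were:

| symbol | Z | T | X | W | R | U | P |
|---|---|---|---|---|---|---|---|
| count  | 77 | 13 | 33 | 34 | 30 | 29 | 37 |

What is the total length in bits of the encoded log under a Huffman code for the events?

Greedily combine the two least-frequent nodes:
combine T(13), U(29) → 42
combine R(30), X(33) → 63
combine W(34), P(37) → 71
combine 42, 63 → 105
combine 71, Z(77) → 148
combine 105, 148 → 253
Total encoded bits = sum of merged weights = 42 + 63 + 71 + 105 + 148 + 253 = 682.

682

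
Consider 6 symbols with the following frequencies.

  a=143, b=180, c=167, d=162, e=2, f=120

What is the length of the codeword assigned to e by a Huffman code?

Huffman merges, smallest pair first:
e(2) + f(120) → 122
122 + a(143) → 265
d(162) + c(167) → 329
b(180) + 265 → 445
329 + 445 → 774
The subtree containing e is merged 4 times, so code length = 4.

4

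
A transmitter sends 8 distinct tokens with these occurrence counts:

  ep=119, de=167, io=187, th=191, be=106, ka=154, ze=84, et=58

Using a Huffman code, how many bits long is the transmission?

3149

Greedily combine the two least-frequent nodes:
combine et(58), ze(84) → 142
combine be(106), ep(119) → 225
combine 142, ka(154) → 296
combine de(167), io(187) → 354
combine th(191), 225 → 416
combine 296, 354 → 650
combine 416, 650 → 1066
Each symbol's bit-cost is frequency × depth; summing gives 3149 bits (equivalently 142 + 225 + 296 + 354 + 416 + 650 + 1066).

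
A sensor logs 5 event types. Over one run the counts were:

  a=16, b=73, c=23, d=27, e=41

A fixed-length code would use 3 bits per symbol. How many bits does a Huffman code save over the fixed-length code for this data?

148

Fixed-length: 3 bits × 180 symbols = 540 bits.
Huffman merges:
combine a(16), c(23) → 39
combine d(27), 39 → 66
combine e(41), 66 → 107
combine b(73), 107 → 180
Huffman total = 39 + 66 + 107 + 180 = 392 bits.
Saving = 540 − 392 = 148 bits.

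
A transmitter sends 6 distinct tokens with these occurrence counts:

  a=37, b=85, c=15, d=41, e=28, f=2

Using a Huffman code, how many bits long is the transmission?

Greedily combine the two least-frequent nodes:
f(2) + c(15) → 17
17 + e(28) → 45
a(37) + d(41) → 78
45 + 78 → 123
b(85) + 123 → 208
Total encoded bits = sum of merged weights = 17 + 45 + 78 + 123 + 208 = 471.

471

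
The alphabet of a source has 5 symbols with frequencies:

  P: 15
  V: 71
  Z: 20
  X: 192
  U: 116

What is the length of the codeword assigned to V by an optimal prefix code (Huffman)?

Repeatedly merge the two smallest:
P(15) + Z(20) → 35
35 + V(71) → 106
106 + U(116) → 222
X(192) + 222 → 414
The subtree containing V is merged 3 times, so code length = 3.

3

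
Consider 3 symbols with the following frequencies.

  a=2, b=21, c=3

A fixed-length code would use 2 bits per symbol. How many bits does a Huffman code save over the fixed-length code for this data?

21

Fixed-length: 2 bits × 26 symbols = 52 bits.
Huffman merges:
combine a(2), c(3) → 5
combine 5, b(21) → 26
Huffman total = 5 + 26 = 31 bits.
Saving = 52 − 31 = 21 bits.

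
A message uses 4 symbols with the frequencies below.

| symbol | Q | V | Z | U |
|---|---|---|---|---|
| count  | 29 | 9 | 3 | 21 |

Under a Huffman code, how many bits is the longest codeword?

3

Merge the two lowest-weight nodes at each step:
combine Z(3), V(9) → 12
combine 12, U(21) → 33
combine Q(29), 33 → 62
The first pair merged (Z, V) ends up deepest, at depth 3.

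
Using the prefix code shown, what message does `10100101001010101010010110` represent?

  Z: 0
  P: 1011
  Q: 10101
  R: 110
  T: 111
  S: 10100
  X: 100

Read left to right; each codeword is recognised as soon as it completes (prefix code):
  10100→S | 10100→S | 10101→Q | 0→Z | 10100→S | 1011→P | 0→Z
Decoded message: SSQZSPZ

SSQZSPZ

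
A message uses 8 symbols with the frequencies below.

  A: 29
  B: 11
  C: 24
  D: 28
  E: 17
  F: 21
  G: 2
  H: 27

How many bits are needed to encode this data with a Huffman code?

461

Greedily combine the two least-frequent nodes:
G(2) + B(11) → 13
13 + E(17) → 30
F(21) + C(24) → 45
H(27) + D(28) → 55
A(29) + 30 → 59
45 + 55 → 100
59 + 100 → 159
Each symbol's bit-cost is frequency × depth; summing gives 461 bits (equivalently 13 + 30 + 45 + 55 + 59 + 100 + 159).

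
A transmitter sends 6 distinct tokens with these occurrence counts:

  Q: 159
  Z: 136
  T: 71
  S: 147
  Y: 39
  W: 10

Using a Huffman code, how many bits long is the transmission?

Merge the two smallest weights repeatedly:
combine W(10), Y(39) → 49
combine 49, T(71) → 120
combine 120, Z(136) → 256
combine S(147), Q(159) → 306
combine 256, 306 → 562
Total encoded bits = sum of merged weights = 49 + 120 + 256 + 306 + 562 = 1293.

1293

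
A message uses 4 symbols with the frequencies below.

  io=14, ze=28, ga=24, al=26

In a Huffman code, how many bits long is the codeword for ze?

Huffman merges, smallest pair first:
io(14) + ga(24) → 38
al(26) + ze(28) → 54
38 + 54 → 92
ze's leaf is at depth 2, giving a 2-bit codeword.

2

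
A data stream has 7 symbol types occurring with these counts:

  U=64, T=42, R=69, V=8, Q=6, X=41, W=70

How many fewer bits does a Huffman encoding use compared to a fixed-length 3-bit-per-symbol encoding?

Fixed-length: 3 bits × 300 symbols = 900 bits.
Huffman merges:
Q(6) + V(8) → 14
14 + X(41) → 55
T(42) + 55 → 97
U(64) + R(69) → 133
W(70) + 97 → 167
133 + 167 → 300
Huffman total = 14 + 55 + 97 + 133 + 167 + 300 = 766 bits.
Saving = 900 − 766 = 134 bits.

134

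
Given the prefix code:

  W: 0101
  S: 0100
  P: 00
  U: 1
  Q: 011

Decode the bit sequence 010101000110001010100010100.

Read left to right; each codeword is recognised as soon as it completes (prefix code):
  0101→W | 0100→S | 011→Q | 00→P | 0101→W | 0100→S | 0101→W | 00→P
Decoded message: WSQPWSWP

WSQPWSWP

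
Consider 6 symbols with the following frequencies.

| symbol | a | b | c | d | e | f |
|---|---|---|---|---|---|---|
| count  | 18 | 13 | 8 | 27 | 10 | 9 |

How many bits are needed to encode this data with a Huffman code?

Greedily combine the two least-frequent nodes:
c(8) + f(9) → 17
e(10) + b(13) → 23
17 + a(18) → 35
23 + d(27) → 50
35 + 50 → 85
Each symbol's bit-cost is frequency × depth; summing gives 210 bits (equivalently 17 + 23 + 35 + 50 + 85).

210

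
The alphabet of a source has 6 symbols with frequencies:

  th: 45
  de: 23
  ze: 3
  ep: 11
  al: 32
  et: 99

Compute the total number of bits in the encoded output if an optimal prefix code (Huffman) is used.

Build the Huffman tree bottom-up:
ze(3) + ep(11) → 14
14 + de(23) → 37
al(32) + 37 → 69
th(45) + 69 → 114
et(99) + 114 → 213
Total encoded bits = sum of merged weights = 14 + 37 + 69 + 114 + 213 = 447.

447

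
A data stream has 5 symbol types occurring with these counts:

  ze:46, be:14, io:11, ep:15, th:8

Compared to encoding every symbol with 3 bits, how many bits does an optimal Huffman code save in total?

Fixed-length: 3 bits × 94 symbols = 282 bits.
Huffman merges:
combine th(8), io(11) → 19
combine be(14), ep(15) → 29
combine 19, 29 → 48
combine ze(46), 48 → 94
Huffman total = 19 + 29 + 48 + 94 = 190 bits.
Saving = 282 − 190 = 92 bits.

92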